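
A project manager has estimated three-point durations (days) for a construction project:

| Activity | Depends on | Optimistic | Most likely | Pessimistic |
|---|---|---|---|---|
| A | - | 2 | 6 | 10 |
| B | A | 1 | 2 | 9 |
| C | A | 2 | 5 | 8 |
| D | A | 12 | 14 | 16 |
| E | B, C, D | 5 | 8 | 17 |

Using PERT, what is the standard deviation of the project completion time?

te_A = (2 + 4·6 + 10)/6 = 36/6 = 6; σ²_A = ((10−2)/6)² = 1.778
te_B = (1 + 4·2 + 9)/6 = 18/6 = 3; σ²_B = ((9−1)/6)² = 1.778
te_C = (2 + 4·5 + 8)/6 = 30/6 = 5; σ²_C = ((8−2)/6)² = 1.000
te_D = (12 + 4·14 + 16)/6 = 84/6 = 14; σ²_D = ((16−12)/6)² = 0.444
te_E = (5 + 4·8 + 17)/6 = 54/6 = 9; σ²_E = ((17−5)/6)² = 4.000

Forward pass:
ES_A = 0; EF_A = 6
ES_B = 6; EF_B = 6+3 = 9
ES_C = 6; EF_C = 6+5 = 11
ES_D = 6; EF_D = 6+14 = 20
ES_E = max(EF_B=9, EF_C=11, EF_D=20) = 20; EF_E = 20+9 = 29
Expected project duration μ = 29 days. Critical path: A → D → E.

Variance along critical path = 1.778 + 0.444 + 4.000 = 6.222
σ = √6.222 = 2.494 days

2.49 days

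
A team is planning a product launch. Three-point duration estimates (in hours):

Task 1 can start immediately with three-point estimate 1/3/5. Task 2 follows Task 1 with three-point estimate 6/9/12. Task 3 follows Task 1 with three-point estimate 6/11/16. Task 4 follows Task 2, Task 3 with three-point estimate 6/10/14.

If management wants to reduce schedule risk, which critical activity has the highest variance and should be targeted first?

te_Task 1 = (1 + 4·3 + 5)/6 = 18/6 = 3; σ²_Task 1 = ((5−1)/6)² = 0.444
te_Task 2 = (6 + 4·9 + 12)/6 = 54/6 = 9; σ²_Task 2 = ((12−6)/6)² = 1.000
te_Task 3 = (6 + 4·11 + 16)/6 = 66/6 = 11; σ²_Task 3 = ((16−6)/6)² = 2.778
te_Task 4 = (6 + 4·10 + 14)/6 = 60/6 = 10; σ²_Task 4 = ((14−6)/6)² = 1.778

Forward pass:
ES_Task 1 = 0; EF_Task 1 = 3
ES_Task 2 = 3; EF_Task 2 = 3+9 = 12
ES_Task 3 = 3; EF_Task 3 = 3+11 = 14
ES_Task 4 = max(EF_Task 2=12, EF_Task 3=14) = 14; EF_Task 4 = 14+10 = 24
Expected project duration μ = 24 hours. Critical path: Task 1 → Task 3 → Task 4.

Variances on critical path: σ²_Task 1=0.444, σ²_Task 3=2.778, σ²_Task 4=1.778.
Largest is σ²_Task 3 = 2.778.

Task 3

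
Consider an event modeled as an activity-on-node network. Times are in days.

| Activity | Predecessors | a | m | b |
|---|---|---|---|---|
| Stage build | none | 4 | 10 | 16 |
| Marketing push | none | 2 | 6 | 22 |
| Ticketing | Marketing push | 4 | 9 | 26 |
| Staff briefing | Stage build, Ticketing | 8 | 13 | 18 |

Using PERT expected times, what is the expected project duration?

32 days

te_Stage build = (4 + 4·10 + 16)/6 = 60/6 = 10
te_Marketing push = (2 + 4·6 + 22)/6 = 48/6 = 8
te_Ticketing = (4 + 4·9 + 26)/6 = 66/6 = 11
te_Staff briefing = (8 + 4·13 + 18)/6 = 78/6 = 13

Forward pass:
ES_Stage build = 0; EF_Stage build = 10
ES_Marketing push = 0; EF_Marketing push = 8
ES_Ticketing = 8; EF_Ticketing = 8+11 = 19
ES_Staff briefing = max(EF_Stage build=10, EF_Ticketing=19) = 19; EF_Staff briefing = 19+13 = 32
Expected project duration μ = 32 days. Critical path: Marketing push → Ticketing → Staff briefing.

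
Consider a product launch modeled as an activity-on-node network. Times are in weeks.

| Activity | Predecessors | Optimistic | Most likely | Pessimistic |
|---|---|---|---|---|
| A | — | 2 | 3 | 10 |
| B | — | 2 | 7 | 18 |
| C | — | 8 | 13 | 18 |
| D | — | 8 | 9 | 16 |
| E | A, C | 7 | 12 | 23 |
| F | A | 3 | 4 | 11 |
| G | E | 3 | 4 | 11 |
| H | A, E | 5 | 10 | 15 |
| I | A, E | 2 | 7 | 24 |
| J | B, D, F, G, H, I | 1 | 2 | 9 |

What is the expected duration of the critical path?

39 weeks

te_A = (2 + 4·3 + 10)/6 = 24/6 = 4
te_B = (2 + 4·7 + 18)/6 = 48/6 = 8
te_C = (8 + 4·13 + 18)/6 = 78/6 = 13
te_D = (8 + 4·9 + 16)/6 = 60/6 = 10
te_E = (7 + 4·12 + 23)/6 = 78/6 = 13
te_F = (3 + 4·4 + 11)/6 = 30/6 = 5
te_G = (3 + 4·4 + 11)/6 = 30/6 = 5
te_H = (5 + 4·10 + 15)/6 = 60/6 = 10
te_I = (2 + 4·7 + 24)/6 = 54/6 = 9
te_J = (1 + 4·2 + 9)/6 = 18/6 = 3

Forward pass:
ES_A = 0; EF_A = 4
ES_B = 0; EF_B = 8
ES_C = 0; EF_C = 13
ES_D = 0; EF_D = 10
ES_E = max(EF_A=4, EF_C=13) = 13; EF_E = 13+13 = 26
ES_F = 4; EF_F = 4+5 = 9
ES_G = 26; EF_G = 26+5 = 31
ES_H = max(EF_A=4, EF_E=26) = 26; EF_H = 26+10 = 36
ES_I = max(EF_A=4, EF_E=26) = 26; EF_I = 26+9 = 35
ES_J = max(EF_B=8, EF_D=10, EF_F=9, EF_G=31, EF_H=36, EF_I=35) = 36; EF_J = 36+3 = 39
Expected project duration μ = 39 weeks. Critical path: C → E → H → J.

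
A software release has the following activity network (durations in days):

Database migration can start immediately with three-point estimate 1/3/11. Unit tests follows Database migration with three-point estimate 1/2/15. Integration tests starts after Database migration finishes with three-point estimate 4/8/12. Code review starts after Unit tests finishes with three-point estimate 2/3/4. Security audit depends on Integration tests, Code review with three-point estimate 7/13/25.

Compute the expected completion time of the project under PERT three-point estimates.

te_Database migration = (1 + 4·3 + 11)/6 = 24/6 = 4
te_Unit tests = (1 + 4·2 + 15)/6 = 24/6 = 4
te_Integration tests = (4 + 4·8 + 12)/6 = 48/6 = 8
te_Code review = (2 + 4·3 + 4)/6 = 18/6 = 3
te_Security audit = (7 + 4·13 + 25)/6 = 84/6 = 14

Forward pass:
ES_Database migration = 0; EF_Database migration = 4
ES_Unit tests = 4; EF_Unit tests = 4+4 = 8
ES_Integration tests = 4; EF_Integration tests = 4+8 = 12
ES_Code review = 8; EF_Code review = 8+3 = 11
ES_Security audit = max(EF_Integration tests=12, EF_Code review=11) = 12; EF_Security audit = 12+14 = 26
Expected project duration μ = 26 days. Critical path: Database migration → Integration tests → Security audit.

26 days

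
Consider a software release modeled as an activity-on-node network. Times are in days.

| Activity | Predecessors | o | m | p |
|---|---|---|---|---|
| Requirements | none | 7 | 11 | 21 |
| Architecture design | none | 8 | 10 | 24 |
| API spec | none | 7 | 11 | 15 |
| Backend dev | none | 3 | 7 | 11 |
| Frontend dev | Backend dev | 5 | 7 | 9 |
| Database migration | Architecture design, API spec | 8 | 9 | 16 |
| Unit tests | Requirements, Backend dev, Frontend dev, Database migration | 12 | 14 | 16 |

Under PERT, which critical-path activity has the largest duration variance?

te_Requirements = (7 + 4·11 + 21)/6 = 72/6 = 12; σ²_Requirements = ((21−7)/6)² = 5.444
te_Architecture design = (8 + 4·10 + 24)/6 = 72/6 = 12; σ²_Architecture design = ((24−8)/6)² = 7.111
te_API spec = (7 + 4·11 + 15)/6 = 66/6 = 11; σ²_API spec = ((15−7)/6)² = 1.778
te_Backend dev = (3 + 4·7 + 11)/6 = 42/6 = 7; σ²_Backend dev = ((11−3)/6)² = 1.778
te_Frontend dev = (5 + 4·7 + 9)/6 = 42/6 = 7; σ²_Frontend dev = ((9−5)/6)² = 0.444
te_Database migration = (8 + 4·9 + 16)/6 = 60/6 = 10; σ²_Database migration = ((16−8)/6)² = 1.778
te_Unit tests = (12 + 4·14 + 16)/6 = 84/6 = 14; σ²_Unit tests = ((16−12)/6)² = 0.444

Forward pass:
ES_Requirements = 0; EF_Requirements = 12
ES_Architecture design = 0; EF_Architecture design = 12
ES_API spec = 0; EF_API spec = 11
ES_Backend dev = 0; EF_Backend dev = 7
ES_Frontend dev = 7; EF_Frontend dev = 7+7 = 14
ES_Database migration = max(EF_Architecture design=12, EF_API spec=11) = 12; EF_Database migration = 12+10 = 22
ES_Unit tests = max(EF_Requirements=12, EF_Backend dev=7, EF_Frontend dev=14, EF_Database migration=22) = 22; EF_Unit tests = 22+14 = 36
Expected project duration μ = 36 days. Critical path: Architecture design → Database migration → Unit tests.

Variances on critical path: σ²_Architecture design=7.111, σ²_Database migration=1.778, σ²_Unit tests=0.444.
Largest is σ²_Architecture design = 7.111.

Architecture design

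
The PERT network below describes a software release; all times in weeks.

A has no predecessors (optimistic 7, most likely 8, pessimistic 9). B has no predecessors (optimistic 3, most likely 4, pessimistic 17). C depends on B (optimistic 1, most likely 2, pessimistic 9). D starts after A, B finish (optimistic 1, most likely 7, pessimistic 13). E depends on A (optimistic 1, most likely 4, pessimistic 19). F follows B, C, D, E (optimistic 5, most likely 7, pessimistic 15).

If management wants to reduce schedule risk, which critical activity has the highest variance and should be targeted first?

te_A = (7 + 4·8 + 9)/6 = 48/6 = 8; σ²_A = ((9−7)/6)² = 0.111
te_B = (3 + 4·4 + 17)/6 = 36/6 = 6; σ²_B = ((17−3)/6)² = 5.444
te_C = (1 + 4·2 + 9)/6 = 18/6 = 3; σ²_C = ((9−1)/6)² = 1.778
te_D = (1 + 4·7 + 13)/6 = 42/6 = 7; σ²_D = ((13−1)/6)² = 4.000
te_E = (1 + 4·4 + 19)/6 = 36/6 = 6; σ²_E = ((19−1)/6)² = 9.000
te_F = (5 + 4·7 + 15)/6 = 48/6 = 8; σ²_F = ((15−5)/6)² = 2.778

Forward pass:
ES_A = 0; EF_A = 8
ES_B = 0; EF_B = 6
ES_C = 6; EF_C = 6+3 = 9
ES_D = max(EF_A=8, EF_B=6) = 8; EF_D = 8+7 = 15
ES_E = 8; EF_E = 8+6 = 14
ES_F = max(EF_B=6, EF_C=9, EF_D=15, EF_E=14) = 15; EF_F = 15+8 = 23
Expected project duration μ = 23 weeks. Critical path: A → D → F.

Variances on critical path: σ²_A=0.111, σ²_D=4.000, σ²_F=2.778.
Largest is σ²_D = 4.000.

D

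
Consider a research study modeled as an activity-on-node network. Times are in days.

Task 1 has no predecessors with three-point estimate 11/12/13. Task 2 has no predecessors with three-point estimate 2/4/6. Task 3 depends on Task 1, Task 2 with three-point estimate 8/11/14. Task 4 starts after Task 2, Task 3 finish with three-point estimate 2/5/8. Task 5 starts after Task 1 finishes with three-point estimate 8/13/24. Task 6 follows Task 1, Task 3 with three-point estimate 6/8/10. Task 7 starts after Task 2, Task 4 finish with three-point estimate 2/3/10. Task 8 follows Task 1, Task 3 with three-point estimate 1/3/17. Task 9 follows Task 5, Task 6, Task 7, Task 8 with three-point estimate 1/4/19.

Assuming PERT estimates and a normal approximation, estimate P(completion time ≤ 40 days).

0.711

te_Task 1 = (11 + 4·12 + 13)/6 = 72/6 = 12; σ²_Task 1 = ((13−11)/6)² = 0.111
te_Task 2 = (2 + 4·4 + 6)/6 = 24/6 = 4; σ²_Task 2 = ((6−2)/6)² = 0.444
te_Task 3 = (8 + 4·11 + 14)/6 = 66/6 = 11; σ²_Task 3 = ((14−8)/6)² = 1.000
te_Task 4 = (2 + 4·5 + 8)/6 = 30/6 = 5; σ²_Task 4 = ((8−2)/6)² = 1.000
te_Task 5 = (8 + 4·13 + 24)/6 = 84/6 = 14; σ²_Task 5 = ((24−8)/6)² = 7.111
te_Task 6 = (6 + 4·8 + 10)/6 = 48/6 = 8; σ²_Task 6 = ((10−6)/6)² = 0.444
te_Task 7 = (2 + 4·3 + 10)/6 = 24/6 = 4; σ²_Task 7 = ((10−2)/6)² = 1.778
te_Task 8 = (1 + 4·3 + 17)/6 = 30/6 = 5; σ²_Task 8 = ((17−1)/6)² = 7.111
te_Task 9 = (1 + 4·4 + 19)/6 = 36/6 = 6; σ²_Task 9 = ((19−1)/6)² = 9.000

Forward pass:
ES_Task 1 = 0; EF_Task 1 = 12
ES_Task 2 = 0; EF_Task 2 = 4
ES_Task 3 = max(EF_Task 1=12, EF_Task 2=4) = 12; EF_Task 3 = 12+11 = 23
ES_Task 4 = max(EF_Task 2=4, EF_Task 3=23) = 23; EF_Task 4 = 23+5 = 28
ES_Task 5 = 12; EF_Task 5 = 12+14 = 26
ES_Task 6 = max(EF_Task 1=12, EF_Task 3=23) = 23; EF_Task 6 = 23+8 = 31
ES_Task 7 = max(EF_Task 2=4, EF_Task 4=28) = 28; EF_Task 7 = 28+4 = 32
ES_Task 8 = max(EF_Task 1=12, EF_Task 3=23) = 23; EF_Task 8 = 23+5 = 28
ES_Task 9 = max(EF_Task 5=26, EF_Task 6=31, EF_Task 7=32, EF_Task 8=28) = 32; EF_Task 9 = 32+6 = 38
Expected project duration μ = 38 days. Critical path: Task 1 → Task 3 → Task 4 → Task 7 → Task 9.

Variance along critical path = 0.111 + 1.000 + 1.000 + 1.778 + 9.000 = 12.889; σ = √12.889 = 3.590 days.
Z = (40 − 38) / 3.590 = 0.557
P(T ≤ 40) = Φ(0.557) ≈ 0.711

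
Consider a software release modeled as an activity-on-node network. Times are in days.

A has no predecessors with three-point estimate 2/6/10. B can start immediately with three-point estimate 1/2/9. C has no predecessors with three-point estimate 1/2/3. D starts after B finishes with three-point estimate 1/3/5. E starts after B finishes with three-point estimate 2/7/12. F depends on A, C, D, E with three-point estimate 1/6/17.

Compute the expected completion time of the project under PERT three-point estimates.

17 days

te_A = (2 + 4·6 + 10)/6 = 36/6 = 6
te_B = (1 + 4·2 + 9)/6 = 18/6 = 3
te_C = (1 + 4·2 + 3)/6 = 12/6 = 2
te_D = (1 + 4·3 + 5)/6 = 18/6 = 3
te_E = (2 + 4·7 + 12)/6 = 42/6 = 7
te_F = (1 + 4·6 + 17)/6 = 42/6 = 7

Forward pass:
ES_A = 0; EF_A = 6
ES_B = 0; EF_B = 3
ES_C = 0; EF_C = 2
ES_D = 3; EF_D = 3+3 = 6
ES_E = 3; EF_E = 3+7 = 10
ES_F = max(EF_A=6, EF_C=2, EF_D=6, EF_E=10) = 10; EF_F = 10+7 = 17
Expected project duration μ = 17 days. Critical path: B → E → F.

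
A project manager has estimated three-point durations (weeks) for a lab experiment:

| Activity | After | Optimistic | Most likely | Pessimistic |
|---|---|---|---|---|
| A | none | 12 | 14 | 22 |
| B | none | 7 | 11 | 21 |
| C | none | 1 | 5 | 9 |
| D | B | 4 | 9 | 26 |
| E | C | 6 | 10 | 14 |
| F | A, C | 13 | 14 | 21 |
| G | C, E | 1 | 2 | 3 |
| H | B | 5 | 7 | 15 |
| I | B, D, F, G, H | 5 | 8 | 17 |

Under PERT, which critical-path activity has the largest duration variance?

I

te_A = (12 + 4·14 + 22)/6 = 90/6 = 15; σ²_A = ((22−12)/6)² = 2.778
te_B = (7 + 4·11 + 21)/6 = 72/6 = 12; σ²_B = ((21−7)/6)² = 5.444
te_C = (1 + 4·5 + 9)/6 = 30/6 = 5; σ²_C = ((9−1)/6)² = 1.778
te_D = (4 + 4·9 + 26)/6 = 66/6 = 11; σ²_D = ((26−4)/6)² = 13.444
te_E = (6 + 4·10 + 14)/6 = 60/6 = 10; σ²_E = ((14−6)/6)² = 1.778
te_F = (13 + 4·14 + 21)/6 = 90/6 = 15; σ²_F = ((21−13)/6)² = 1.778
te_G = (1 + 4·2 + 3)/6 = 12/6 = 2; σ²_G = ((3−1)/6)² = 0.111
te_H = (5 + 4·7 + 15)/6 = 48/6 = 8; σ²_H = ((15−5)/6)² = 2.778
te_I = (5 + 4·8 + 17)/6 = 54/6 = 9; σ²_I = ((17−5)/6)² = 4.000

Forward pass:
ES_A = 0; EF_A = 15
ES_B = 0; EF_B = 12
ES_C = 0; EF_C = 5
ES_D = 12; EF_D = 12+11 = 23
ES_E = 5; EF_E = 5+10 = 15
ES_F = max(EF_A=15, EF_C=5) = 15; EF_F = 15+15 = 30
ES_G = max(EF_C=5, EF_E=15) = 15; EF_G = 15+2 = 17
ES_H = 12; EF_H = 12+8 = 20
ES_I = max(EF_B=12, EF_D=23, EF_F=30, EF_G=17, EF_H=20) = 30; EF_I = 30+9 = 39
Expected project duration μ = 39 weeks. Critical path: A → F → I.

Variances on critical path: σ²_A=2.778, σ²_F=1.778, σ²_I=4.000.
Largest is σ²_I = 4.000.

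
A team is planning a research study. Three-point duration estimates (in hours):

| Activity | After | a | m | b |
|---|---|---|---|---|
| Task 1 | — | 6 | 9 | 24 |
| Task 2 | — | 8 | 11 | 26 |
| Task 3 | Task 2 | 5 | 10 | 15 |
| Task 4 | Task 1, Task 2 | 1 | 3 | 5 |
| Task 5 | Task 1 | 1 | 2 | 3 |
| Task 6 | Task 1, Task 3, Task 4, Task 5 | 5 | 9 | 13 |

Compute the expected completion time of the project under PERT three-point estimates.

te_Task 1 = (6 + 4·9 + 24)/6 = 66/6 = 11
te_Task 2 = (8 + 4·11 + 26)/6 = 78/6 = 13
te_Task 3 = (5 + 4·10 + 15)/6 = 60/6 = 10
te_Task 4 = (1 + 4·3 + 5)/6 = 18/6 = 3
te_Task 5 = (1 + 4·2 + 3)/6 = 12/6 = 2
te_Task 6 = (5 + 4·9 + 13)/6 = 54/6 = 9

Forward pass:
ES_Task 1 = 0; EF_Task 1 = 11
ES_Task 2 = 0; EF_Task 2 = 13
ES_Task 3 = 13; EF_Task 3 = 13+10 = 23
ES_Task 4 = max(EF_Task 1=11, EF_Task 2=13) = 13; EF_Task 4 = 13+3 = 16
ES_Task 5 = 11; EF_Task 5 = 11+2 = 13
ES_Task 6 = max(EF_Task 1=11, EF_Task 3=23, EF_Task 4=16, EF_Task 5=13) = 23; EF_Task 6 = 23+9 = 32
Expected project duration μ = 32 hours. Critical path: Task 2 → Task 3 → Task 6.

32 hours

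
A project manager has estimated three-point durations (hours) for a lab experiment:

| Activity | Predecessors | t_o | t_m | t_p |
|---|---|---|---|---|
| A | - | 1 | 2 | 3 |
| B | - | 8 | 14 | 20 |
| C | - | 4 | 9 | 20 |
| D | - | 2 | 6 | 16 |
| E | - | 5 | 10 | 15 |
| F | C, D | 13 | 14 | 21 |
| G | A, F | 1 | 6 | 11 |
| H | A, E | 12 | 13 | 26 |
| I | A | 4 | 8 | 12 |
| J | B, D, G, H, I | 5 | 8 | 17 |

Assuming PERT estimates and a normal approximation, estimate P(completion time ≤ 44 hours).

te_A = (1 + 4·2 + 3)/6 = 12/6 = 2; σ²_A = ((3−1)/6)² = 0.111
te_B = (8 + 4·14 + 20)/6 = 84/6 = 14; σ²_B = ((20−8)/6)² = 4.000
te_C = (4 + 4·9 + 20)/6 = 60/6 = 10; σ²_C = ((20−4)/6)² = 7.111
te_D = (2 + 4·6 + 16)/6 = 42/6 = 7; σ²_D = ((16−2)/6)² = 5.444
te_E = (5 + 4·10 + 15)/6 = 60/6 = 10; σ²_E = ((15−5)/6)² = 2.778
te_F = (13 + 4·14 + 21)/6 = 90/6 = 15; σ²_F = ((21−13)/6)² = 1.778
te_G = (1 + 4·6 + 11)/6 = 36/6 = 6; σ²_G = ((11−1)/6)² = 2.778
te_H = (12 + 4·13 + 26)/6 = 90/6 = 15; σ²_H = ((26−12)/6)² = 5.444
te_I = (4 + 4·8 + 12)/6 = 48/6 = 8; σ²_I = ((12−4)/6)² = 1.778
te_J = (5 + 4·8 + 17)/6 = 54/6 = 9; σ²_J = ((17−5)/6)² = 4.000

Forward pass:
ES_A = 0; EF_A = 2
ES_B = 0; EF_B = 14
ES_C = 0; EF_C = 10
ES_D = 0; EF_D = 7
ES_E = 0; EF_E = 10
ES_F = max(EF_C=10, EF_D=7) = 10; EF_F = 10+15 = 25
ES_G = max(EF_A=2, EF_F=25) = 25; EF_G = 25+6 = 31
ES_H = max(EF_A=2, EF_E=10) = 10; EF_H = 10+15 = 25
ES_I = 2; EF_I = 2+8 = 10
ES_J = max(EF_B=14, EF_D=7, EF_G=31, EF_H=25, EF_I=10) = 31; EF_J = 31+9 = 40
Expected project duration μ = 40 hours. Critical path: C → F → G → J.

Variance along critical path = 7.111 + 1.778 + 2.778 + 4.000 = 15.667; σ = √15.667 = 3.958 hours.
Z = (44 − 40) / 3.958 = 1.011
P(T ≤ 44) = Φ(1.011) ≈ 0.844

0.844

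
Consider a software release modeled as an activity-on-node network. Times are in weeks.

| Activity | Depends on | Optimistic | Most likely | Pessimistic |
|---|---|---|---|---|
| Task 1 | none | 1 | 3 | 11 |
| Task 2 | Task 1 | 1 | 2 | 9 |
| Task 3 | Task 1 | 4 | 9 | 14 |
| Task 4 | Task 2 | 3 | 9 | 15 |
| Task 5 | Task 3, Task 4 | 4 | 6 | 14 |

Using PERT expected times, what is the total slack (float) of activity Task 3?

3 weeks

te_Task 1 = (1 + 4·3 + 11)/6 = 24/6 = 4
te_Task 2 = (1 + 4·2 + 9)/6 = 18/6 = 3
te_Task 3 = (4 + 4·9 + 14)/6 = 54/6 = 9
te_Task 4 = (3 + 4·9 + 15)/6 = 54/6 = 9
te_Task 5 = (4 + 4·6 + 14)/6 = 42/6 = 7

Forward pass:
ES_Task 1 = 0; EF_Task 1 = 4
ES_Task 2 = 4; EF_Task 2 = 4+3 = 7
ES_Task 3 = 4; EF_Task 3 = 4+9 = 13
ES_Task 4 = 7; EF_Task 4 = 7+9 = 16
ES_Task 5 = max(EF_Task 3=13, EF_Task 4=16) = 16; EF_Task 5 = 16+7 = 23
Expected project duration μ = 23 weeks. Critical path: Task 1 → Task 2 → Task 4 → Task 5.

Backward pass:
LF_Task 5 = 23; LS_Task 5 = 23−7 = 16
LF_Task 4 = LS_Task 5 = 16; LS_Task 4 = 16−9 = 7
LF_Task 3 = LS_Task 5 = 16; LS_Task 3 = 16−9 = 7
LF_Task 2 = LS_Task 4 = 7; LS_Task 2 = 7−3 = 4
LF_Task 1 = min(LS_Task 2=4, LS_Task 3=7) = 4; LS_Task 1 = 4−4 = 0
Slack_Task 3 = LS_Task 3 − ES_Task 3 = 7 − 4 = 3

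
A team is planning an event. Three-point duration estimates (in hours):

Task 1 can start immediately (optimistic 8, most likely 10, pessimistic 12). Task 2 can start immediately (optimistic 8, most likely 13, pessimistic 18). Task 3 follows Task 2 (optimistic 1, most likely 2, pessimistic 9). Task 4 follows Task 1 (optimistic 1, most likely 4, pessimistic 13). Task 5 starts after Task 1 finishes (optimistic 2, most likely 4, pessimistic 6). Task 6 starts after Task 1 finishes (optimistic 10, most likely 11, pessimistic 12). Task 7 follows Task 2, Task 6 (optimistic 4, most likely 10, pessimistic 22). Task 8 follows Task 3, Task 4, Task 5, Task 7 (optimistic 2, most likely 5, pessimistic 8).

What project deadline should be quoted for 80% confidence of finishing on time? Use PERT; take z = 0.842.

te_Task 1 = (8 + 4·10 + 12)/6 = 60/6 = 10; σ²_Task 1 = ((12−8)/6)² = 0.444
te_Task 2 = (8 + 4·13 + 18)/6 = 78/6 = 13; σ²_Task 2 = ((18−8)/6)² = 2.778
te_Task 3 = (1 + 4·2 + 9)/6 = 18/6 = 3; σ²_Task 3 = ((9−1)/6)² = 1.778
te_Task 4 = (1 + 4·4 + 13)/6 = 30/6 = 5; σ²_Task 4 = ((13−1)/6)² = 4.000
te_Task 5 = (2 + 4·4 + 6)/6 = 24/6 = 4; σ²_Task 5 = ((6−2)/6)² = 0.444
te_Task 6 = (10 + 4·11 + 12)/6 = 66/6 = 11; σ²_Task 6 = ((12−10)/6)² = 0.111
te_Task 7 = (4 + 4·10 + 22)/6 = 66/6 = 11; σ²_Task 7 = ((22−4)/6)² = 9.000
te_Task 8 = (2 + 4·5 + 8)/6 = 30/6 = 5; σ²_Task 8 = ((8−2)/6)² = 1.000

Forward pass:
ES_Task 1 = 0; EF_Task 1 = 10
ES_Task 2 = 0; EF_Task 2 = 13
ES_Task 3 = 13; EF_Task 3 = 13+3 = 16
ES_Task 4 = 10; EF_Task 4 = 10+5 = 15
ES_Task 5 = 10; EF_Task 5 = 10+4 = 14
ES_Task 6 = 10; EF_Task 6 = 10+11 = 21
ES_Task 7 = max(EF_Task 2=13, EF_Task 6=21) = 21; EF_Task 7 = 21+11 = 32
ES_Task 8 = max(EF_Task 3=16, EF_Task 4=15, EF_Task 5=14, EF_Task 7=32) = 32; EF_Task 8 = 32+5 = 37
Expected project duration μ = 37 hours. Critical path: Task 1 → Task 6 → Task 7 → Task 8.

Variance along critical path = 0.444 + 0.111 + 9.000 + 1.000 = 10.556; σ = 3.249 hours.
D = μ + z·σ = 37 + 0.842·3.249 = 39.7 hours

39.7 hours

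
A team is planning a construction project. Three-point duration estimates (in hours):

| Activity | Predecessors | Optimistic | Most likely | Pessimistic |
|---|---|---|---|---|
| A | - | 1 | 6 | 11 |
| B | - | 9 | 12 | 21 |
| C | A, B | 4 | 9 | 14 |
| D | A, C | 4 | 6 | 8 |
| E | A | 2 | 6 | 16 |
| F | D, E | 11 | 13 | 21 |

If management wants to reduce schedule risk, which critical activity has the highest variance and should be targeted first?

B

te_A = (1 + 4·6 + 11)/6 = 36/6 = 6; σ²_A = ((11−1)/6)² = 2.778
te_B = (9 + 4·12 + 21)/6 = 78/6 = 13; σ²_B = ((21−9)/6)² = 4.000
te_C = (4 + 4·9 + 14)/6 = 54/6 = 9; σ²_C = ((14−4)/6)² = 2.778
te_D = (4 + 4·6 + 8)/6 = 36/6 = 6; σ²_D = ((8−4)/6)² = 0.444
te_E = (2 + 4·6 + 16)/6 = 42/6 = 7; σ²_E = ((16−2)/6)² = 5.444
te_F = (11 + 4·13 + 21)/6 = 84/6 = 14; σ²_F = ((21−11)/6)² = 2.778

Forward pass:
ES_A = 0; EF_A = 6
ES_B = 0; EF_B = 13
ES_C = max(EF_A=6, EF_B=13) = 13; EF_C = 13+9 = 22
ES_D = max(EF_A=6, EF_C=22) = 22; EF_D = 22+6 = 28
ES_E = 6; EF_E = 6+7 = 13
ES_F = max(EF_D=28, EF_E=13) = 28; EF_F = 28+14 = 42
Expected project duration μ = 42 hours. Critical path: B → C → D → F.

Variances on critical path: σ²_B=4.000, σ²_C=2.778, σ²_D=0.444, σ²_F=2.778.
Largest is σ²_B = 4.000.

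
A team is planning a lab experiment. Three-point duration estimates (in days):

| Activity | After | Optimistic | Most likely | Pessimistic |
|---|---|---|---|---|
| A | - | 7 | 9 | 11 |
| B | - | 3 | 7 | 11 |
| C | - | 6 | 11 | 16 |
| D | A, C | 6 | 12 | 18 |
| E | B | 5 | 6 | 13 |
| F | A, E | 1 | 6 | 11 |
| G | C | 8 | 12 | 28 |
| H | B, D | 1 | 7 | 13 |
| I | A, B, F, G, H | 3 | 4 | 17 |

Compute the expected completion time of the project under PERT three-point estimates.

36 days

te_A = (7 + 4·9 + 11)/6 = 54/6 = 9
te_B = (3 + 4·7 + 11)/6 = 42/6 = 7
te_C = (6 + 4·11 + 16)/6 = 66/6 = 11
te_D = (6 + 4·12 + 18)/6 = 72/6 = 12
te_E = (5 + 4·6 + 13)/6 = 42/6 = 7
te_F = (1 + 4·6 + 11)/6 = 36/6 = 6
te_G = (8 + 4·12 + 28)/6 = 84/6 = 14
te_H = (1 + 4·7 + 13)/6 = 42/6 = 7
te_I = (3 + 4·4 + 17)/6 = 36/6 = 6

Forward pass:
ES_A = 0; EF_A = 9
ES_B = 0; EF_B = 7
ES_C = 0; EF_C = 11
ES_D = max(EF_A=9, EF_C=11) = 11; EF_D = 11+12 = 23
ES_E = 7; EF_E = 7+7 = 14
ES_F = max(EF_A=9, EF_E=14) = 14; EF_F = 14+6 = 20
ES_G = 11; EF_G = 11+14 = 25
ES_H = max(EF_B=7, EF_D=23) = 23; EF_H = 23+7 = 30
ES_I = max(EF_A=9, EF_B=7, EF_F=20, EF_G=25, EF_H=30) = 30; EF_I = 30+6 = 36
Expected project duration μ = 36 days. Critical path: C → D → H → I.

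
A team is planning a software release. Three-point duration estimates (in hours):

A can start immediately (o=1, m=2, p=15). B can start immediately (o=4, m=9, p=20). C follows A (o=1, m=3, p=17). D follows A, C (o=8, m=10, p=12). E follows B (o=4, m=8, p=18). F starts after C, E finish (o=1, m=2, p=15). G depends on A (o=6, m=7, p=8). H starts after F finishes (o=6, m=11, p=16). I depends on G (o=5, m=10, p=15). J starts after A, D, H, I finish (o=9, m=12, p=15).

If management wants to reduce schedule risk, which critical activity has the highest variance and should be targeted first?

te_A = (1 + 4·2 + 15)/6 = 24/6 = 4; σ²_A = ((15−1)/6)² = 5.444
te_B = (4 + 4·9 + 20)/6 = 60/6 = 10; σ²_B = ((20−4)/6)² = 7.111
te_C = (1 + 4·3 + 17)/6 = 30/6 = 5; σ²_C = ((17−1)/6)² = 7.111
te_D = (8 + 4·10 + 12)/6 = 60/6 = 10; σ²_D = ((12−8)/6)² = 0.444
te_E = (4 + 4·8 + 18)/6 = 54/6 = 9; σ²_E = ((18−4)/6)² = 5.444
te_F = (1 + 4·2 + 15)/6 = 24/6 = 4; σ²_F = ((15−1)/6)² = 5.444
te_G = (6 + 4·7 + 8)/6 = 42/6 = 7; σ²_G = ((8−6)/6)² = 0.111
te_H = (6 + 4·11 + 16)/6 = 66/6 = 11; σ²_H = ((16−6)/6)² = 2.778
te_I = (5 + 4·10 + 15)/6 = 60/6 = 10; σ²_I = ((15−5)/6)² = 2.778
te_J = (9 + 4·12 + 15)/6 = 72/6 = 12; σ²_J = ((15−9)/6)² = 1.000

Forward pass:
ES_A = 0; EF_A = 4
ES_B = 0; EF_B = 10
ES_C = 4; EF_C = 4+5 = 9
ES_D = max(EF_A=4, EF_C=9) = 9; EF_D = 9+10 = 19
ES_E = 10; EF_E = 10+9 = 19
ES_F = max(EF_C=9, EF_E=19) = 19; EF_F = 19+4 = 23
ES_G = 4; EF_G = 4+7 = 11
ES_H = 23; EF_H = 23+11 = 34
ES_I = 11; EF_I = 11+10 = 21
ES_J = max(EF_A=4, EF_D=19, EF_H=34, EF_I=21) = 34; EF_J = 34+12 = 46
Expected project duration μ = 46 hours. Critical path: B → E → F → H → J.

Variances on critical path: σ²_B=7.111, σ²_E=5.444, σ²_F=5.444, σ²_H=2.778, σ²_J=1.000.
Largest is σ²_B = 7.111.

B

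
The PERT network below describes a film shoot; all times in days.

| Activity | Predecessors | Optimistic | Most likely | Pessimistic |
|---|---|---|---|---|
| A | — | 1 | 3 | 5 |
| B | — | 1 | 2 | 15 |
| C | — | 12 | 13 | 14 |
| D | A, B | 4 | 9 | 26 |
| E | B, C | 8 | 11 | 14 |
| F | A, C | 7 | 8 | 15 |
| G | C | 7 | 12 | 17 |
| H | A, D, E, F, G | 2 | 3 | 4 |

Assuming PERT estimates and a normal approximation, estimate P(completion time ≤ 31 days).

0.958

te_A = (1 + 4·3 + 5)/6 = 18/6 = 3; σ²_A = ((5−1)/6)² = 0.444
te_B = (1 + 4·2 + 15)/6 = 24/6 = 4; σ²_B = ((15−1)/6)² = 5.444
te_C = (12 + 4·13 + 14)/6 = 78/6 = 13; σ²_C = ((14−12)/6)² = 0.111
te_D = (4 + 4·9 + 26)/6 = 66/6 = 11; σ²_D = ((26−4)/6)² = 13.444
te_E = (8 + 4·11 + 14)/6 = 66/6 = 11; σ²_E = ((14−8)/6)² = 1.000
te_F = (7 + 4·8 + 15)/6 = 54/6 = 9; σ²_F = ((15−7)/6)² = 1.778
te_G = (7 + 4·12 + 17)/6 = 72/6 = 12; σ²_G = ((17−7)/6)² = 2.778
te_H = (2 + 4·3 + 4)/6 = 18/6 = 3; σ²_H = ((4−2)/6)² = 0.111

Forward pass:
ES_A = 0; EF_A = 3
ES_B = 0; EF_B = 4
ES_C = 0; EF_C = 13
ES_D = max(EF_A=3, EF_B=4) = 4; EF_D = 4+11 = 15
ES_E = max(EF_B=4, EF_C=13) = 13; EF_E = 13+11 = 24
ES_F = max(EF_A=3, EF_C=13) = 13; EF_F = 13+9 = 22
ES_G = 13; EF_G = 13+12 = 25
ES_H = max(EF_A=3, EF_D=15, EF_E=24, EF_F=22, EF_G=25) = 25; EF_H = 25+3 = 28
Expected project duration μ = 28 days. Critical path: C → G → H.

Variance along critical path = 0.111 + 2.778 + 0.111 = 3.000; σ = √3.000 = 1.732 days.
Z = (31 − 28) / 1.732 = 1.732
P(T ≤ 31) = Φ(1.732) ≈ 0.958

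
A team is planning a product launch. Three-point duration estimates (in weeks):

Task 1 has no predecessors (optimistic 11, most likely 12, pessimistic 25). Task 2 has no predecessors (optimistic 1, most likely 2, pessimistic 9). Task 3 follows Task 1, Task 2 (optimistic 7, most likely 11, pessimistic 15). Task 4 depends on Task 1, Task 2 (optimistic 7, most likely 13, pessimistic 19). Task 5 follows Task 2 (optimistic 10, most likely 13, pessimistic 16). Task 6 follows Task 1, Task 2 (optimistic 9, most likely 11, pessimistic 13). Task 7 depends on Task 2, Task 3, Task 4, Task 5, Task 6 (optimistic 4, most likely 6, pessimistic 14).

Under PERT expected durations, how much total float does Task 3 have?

2 weeks

te_Task 1 = (11 + 4·12 + 25)/6 = 84/6 = 14
te_Task 2 = (1 + 4·2 + 9)/6 = 18/6 = 3
te_Task 3 = (7 + 4·11 + 15)/6 = 66/6 = 11
te_Task 4 = (7 + 4·13 + 19)/6 = 78/6 = 13
te_Task 5 = (10 + 4·13 + 16)/6 = 78/6 = 13
te_Task 6 = (9 + 4·11 + 13)/6 = 66/6 = 11
te_Task 7 = (4 + 4·6 + 14)/6 = 42/6 = 7

Forward pass:
ES_Task 1 = 0; EF_Task 1 = 14
ES_Task 2 = 0; EF_Task 2 = 3
ES_Task 3 = max(EF_Task 1=14, EF_Task 2=3) = 14; EF_Task 3 = 14+11 = 25
ES_Task 4 = max(EF_Task 1=14, EF_Task 2=3) = 14; EF_Task 4 = 14+13 = 27
ES_Task 5 = 3; EF_Task 5 = 3+13 = 16
ES_Task 6 = max(EF_Task 1=14, EF_Task 2=3) = 14; EF_Task 6 = 14+11 = 25
ES_Task 7 = max(EF_Task 2=3, EF_Task 3=25, EF_Task 4=27, EF_Task 5=16, EF_Task 6=25) = 27; EF_Task 7 = 27+7 = 34
Expected project duration μ = 34 weeks. Critical path: Task 1 → Task 4 → Task 7.

Backward pass:
LF_Task 7 = 34; LS_Task 7 = 34−7 = 27
LF_Task 6 = LS_Task 7 = 27; LS_Task 6 = 27−11 = 16
LF_Task 5 = LS_Task 7 = 27; LS_Task 5 = 27−13 = 14
LF_Task 4 = LS_Task 7 = 27; LS_Task 4 = 27−13 = 14
LF_Task 3 = LS_Task 7 = 27; LS_Task 3 = 27−11 = 16
LF_Task 2 = min(LS_Task 3=16, LS_Task 4=14, LS_Task 5=14, LS_Task 6=16, LS_Task 7=27) = 14; LS_Task 2 = 14−3 = 11
LF_Task 1 = min(LS_Task 3=16, LS_Task 4=14, LS_Task 6=16) = 14; LS_Task 1 = 14−14 = 0
Slack_Task 3 = LS_Task 3 − ES_Task 3 = 16 − 14 = 2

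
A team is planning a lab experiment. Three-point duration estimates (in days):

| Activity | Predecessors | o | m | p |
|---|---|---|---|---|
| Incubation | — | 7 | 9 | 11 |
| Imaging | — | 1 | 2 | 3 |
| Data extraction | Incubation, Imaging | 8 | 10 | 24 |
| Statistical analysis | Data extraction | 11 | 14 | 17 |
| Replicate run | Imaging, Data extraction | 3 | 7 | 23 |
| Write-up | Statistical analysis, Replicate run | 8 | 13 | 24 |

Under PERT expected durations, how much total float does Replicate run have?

5 days

te_Incubation = (7 + 4·9 + 11)/6 = 54/6 = 9
te_Imaging = (1 + 4·2 + 3)/6 = 12/6 = 2
te_Data extraction = (8 + 4·10 + 24)/6 = 72/6 = 12
te_Statistical analysis = (11 + 4·14 + 17)/6 = 84/6 = 14
te_Replicate run = (3 + 4·7 + 23)/6 = 54/6 = 9
te_Write-up = (8 + 4·13 + 24)/6 = 84/6 = 14

Forward pass:
ES_Incubation = 0; EF_Incubation = 9
ES_Imaging = 0; EF_Imaging = 2
ES_Data extraction = max(EF_Incubation=9, EF_Imaging=2) = 9; EF_Data extraction = 9+12 = 21
ES_Statistical analysis = 21; EF_Statistical analysis = 21+14 = 35
ES_Replicate run = max(EF_Imaging=2, EF_Data extraction=21) = 21; EF_Replicate run = 21+9 = 30
ES_Write-up = max(EF_Statistical analysis=35, EF_Replicate run=30) = 35; EF_Write-up = 35+14 = 49
Expected project duration μ = 49 days. Critical path: Incubation → Data extraction → Statistical analysis → Write-up.

Backward pass:
LF_Write-up = 49; LS_Write-up = 49−14 = 35
LF_Replicate run = LS_Write-up = 35; LS_Replicate run = 35−9 = 26
LF_Statistical analysis = LS_Write-up = 35; LS_Statistical analysis = 35−14 = 21
LF_Data extraction = min(LS_Statistical analysis=21, LS_Replicate run=26) = 21; LS_Data extraction = 21−12 = 9
LF_Imaging = min(LS_Data extraction=9, LS_Replicate run=26) = 9; LS_Imaging = 9−2 = 7
LF_Incubation = LS_Data extraction = 9; LS_Incubation = 9−9 = 0
Slack_Replicate run = LS_Replicate run − ES_Replicate run = 26 − 21 = 5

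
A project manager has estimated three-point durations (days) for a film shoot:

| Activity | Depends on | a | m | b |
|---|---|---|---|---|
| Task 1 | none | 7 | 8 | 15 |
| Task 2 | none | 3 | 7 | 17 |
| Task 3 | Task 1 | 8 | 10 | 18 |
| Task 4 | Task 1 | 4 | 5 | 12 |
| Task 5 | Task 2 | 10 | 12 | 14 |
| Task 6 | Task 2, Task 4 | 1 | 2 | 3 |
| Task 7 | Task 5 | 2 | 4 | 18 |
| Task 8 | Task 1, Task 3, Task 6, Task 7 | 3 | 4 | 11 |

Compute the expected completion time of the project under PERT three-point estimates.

te_Task 1 = (7 + 4·8 + 15)/6 = 54/6 = 9
te_Task 2 = (3 + 4·7 + 17)/6 = 48/6 = 8
te_Task 3 = (8 + 4·10 + 18)/6 = 66/6 = 11
te_Task 4 = (4 + 4·5 + 12)/6 = 36/6 = 6
te_Task 5 = (10 + 4·12 + 14)/6 = 72/6 = 12
te_Task 6 = (1 + 4·2 + 3)/6 = 12/6 = 2
te_Task 7 = (2 + 4·4 + 18)/6 = 36/6 = 6
te_Task 8 = (3 + 4·4 + 11)/6 = 30/6 = 5

Forward pass:
ES_Task 1 = 0; EF_Task 1 = 9
ES_Task 2 = 0; EF_Task 2 = 8
ES_Task 3 = 9; EF_Task 3 = 9+11 = 20
ES_Task 4 = 9; EF_Task 4 = 9+6 = 15
ES_Task 5 = 8; EF_Task 5 = 8+12 = 20
ES_Task 6 = max(EF_Task 2=8, EF_Task 4=15) = 15; EF_Task 6 = 15+2 = 17
ES_Task 7 = 20; EF_Task 7 = 20+6 = 26
ES_Task 8 = max(EF_Task 1=9, EF_Task 3=20, EF_Task 6=17, EF_Task 7=26) = 26; EF_Task 8 = 26+5 = 31
Expected project duration μ = 31 days. Critical path: Task 2 → Task 5 → Task 7 → Task 8.

31 days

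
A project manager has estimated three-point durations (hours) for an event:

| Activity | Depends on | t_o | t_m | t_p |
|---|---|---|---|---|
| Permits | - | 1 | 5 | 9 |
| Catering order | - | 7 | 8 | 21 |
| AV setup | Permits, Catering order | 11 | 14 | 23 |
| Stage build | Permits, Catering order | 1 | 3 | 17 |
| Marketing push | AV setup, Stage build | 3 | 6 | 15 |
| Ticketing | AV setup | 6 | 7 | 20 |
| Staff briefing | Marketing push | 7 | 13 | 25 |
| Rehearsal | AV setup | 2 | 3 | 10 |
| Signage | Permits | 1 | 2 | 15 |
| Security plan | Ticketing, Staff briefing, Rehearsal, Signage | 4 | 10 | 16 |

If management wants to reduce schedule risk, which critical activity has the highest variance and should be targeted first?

Staff briefing

te_Permits = (1 + 4·5 + 9)/6 = 30/6 = 5; σ²_Permits = ((9−1)/6)² = 1.778
te_Catering order = (7 + 4·8 + 21)/6 = 60/6 = 10; σ²_Catering order = ((21−7)/6)² = 5.444
te_AV setup = (11 + 4·14 + 23)/6 = 90/6 = 15; σ²_AV setup = ((23−11)/6)² = 4.000
te_Stage build = (1 + 4·3 + 17)/6 = 30/6 = 5; σ²_Stage build = ((17−1)/6)² = 7.111
te_Marketing push = (3 + 4·6 + 15)/6 = 42/6 = 7; σ²_Marketing push = ((15−3)/6)² = 4.000
te_Ticketing = (6 + 4·7 + 20)/6 = 54/6 = 9; σ²_Ticketing = ((20−6)/6)² = 5.444
te_Staff briefing = (7 + 4·13 + 25)/6 = 84/6 = 14; σ²_Staff briefing = ((25−7)/6)² = 9.000
te_Rehearsal = (2 + 4·3 + 10)/6 = 24/6 = 4; σ²_Rehearsal = ((10−2)/6)² = 1.778
te_Signage = (1 + 4·2 + 15)/6 = 24/6 = 4; σ²_Signage = ((15−1)/6)² = 5.444
te_Security plan = (4 + 4·10 + 16)/6 = 60/6 = 10; σ²_Security plan = ((16−4)/6)² = 4.000

Forward pass:
ES_Permits = 0; EF_Permits = 5
ES_Catering order = 0; EF_Catering order = 10
ES_AV setup = max(EF_Permits=5, EF_Catering order=10) = 10; EF_AV setup = 10+15 = 25
ES_Stage build = max(EF_Permits=5, EF_Catering order=10) = 10; EF_Stage build = 10+5 = 15
ES_Marketing push = max(EF_AV setup=25, EF_Stage build=15) = 25; EF_Marketing push = 25+7 = 32
ES_Ticketing = 25; EF_Ticketing = 25+9 = 34
ES_Staff briefing = 32; EF_Staff briefing = 32+14 = 46
ES_Rehearsal = 25; EF_Rehearsal = 25+4 = 29
ES_Signage = 5; EF_Signage = 5+4 = 9
ES_Security plan = max(EF_Ticketing=34, EF_Staff briefing=46, EF_Rehearsal=29, EF_Signage=9) = 46; EF_Security plan = 46+10 = 56
Expected project duration μ = 56 hours. Critical path: Catering order → AV setup → Marketing push → Staff briefing → Security plan.

Variances on critical path: σ²_Catering order=5.444, σ²_AV setup=4.000, σ²_Marketing push=4.000, σ²_Staff briefing=9.000, σ²_Security plan=4.000.
Largest is σ²_Staff briefing = 9.000.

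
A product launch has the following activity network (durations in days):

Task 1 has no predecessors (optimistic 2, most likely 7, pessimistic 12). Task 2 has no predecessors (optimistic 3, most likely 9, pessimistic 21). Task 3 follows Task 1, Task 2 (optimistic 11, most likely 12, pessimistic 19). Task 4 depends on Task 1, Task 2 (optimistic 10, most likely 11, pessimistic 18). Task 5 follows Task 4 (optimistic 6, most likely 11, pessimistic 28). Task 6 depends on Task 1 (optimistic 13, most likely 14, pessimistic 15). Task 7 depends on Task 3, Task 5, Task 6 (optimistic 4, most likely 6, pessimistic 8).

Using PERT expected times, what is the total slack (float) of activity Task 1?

3 days

te_Task 1 = (2 + 4·7 + 12)/6 = 42/6 = 7
te_Task 2 = (3 + 4·9 + 21)/6 = 60/6 = 10
te_Task 3 = (11 + 4·12 + 19)/6 = 78/6 = 13
te_Task 4 = (10 + 4·11 + 18)/6 = 72/6 = 12
te_Task 5 = (6 + 4·11 + 28)/6 = 78/6 = 13
te_Task 6 = (13 + 4·14 + 15)/6 = 84/6 = 14
te_Task 7 = (4 + 4·6 + 8)/6 = 36/6 = 6

Forward pass:
ES_Task 1 = 0; EF_Task 1 = 7
ES_Task 2 = 0; EF_Task 2 = 10
ES_Task 3 = max(EF_Task 1=7, EF_Task 2=10) = 10; EF_Task 3 = 10+13 = 23
ES_Task 4 = max(EF_Task 1=7, EF_Task 2=10) = 10; EF_Task 4 = 10+12 = 22
ES_Task 5 = 22; EF_Task 5 = 22+13 = 35
ES_Task 6 = 7; EF_Task 6 = 7+14 = 21
ES_Task 7 = max(EF_Task 3=23, EF_Task 5=35, EF_Task 6=21) = 35; EF_Task 7 = 35+6 = 41
Expected project duration μ = 41 days. Critical path: Task 2 → Task 4 → Task 5 → Task 7.

Backward pass:
LF_Task 7 = 41; LS_Task 7 = 41−6 = 35
LF_Task 6 = LS_Task 7 = 35; LS_Task 6 = 35−14 = 21
LF_Task 5 = LS_Task 7 = 35; LS_Task 5 = 35−13 = 22
LF_Task 4 = LS_Task 5 = 22; LS_Task 4 = 22−12 = 10
LF_Task 3 = LS_Task 7 = 35; LS_Task 3 = 35−13 = 22
LF_Task 2 = min(LS_Task 3=22, LS_Task 4=10) = 10; LS_Task 2 = 10−10 = 0
LF_Task 1 = min(LS_Task 3=22, LS_Task 4=10, LS_Task 6=21) = 10; LS_Task 1 = 10−7 = 3
Slack_Task 1 = LS_Task 1 − ES_Task 1 = 3 − 0 = 3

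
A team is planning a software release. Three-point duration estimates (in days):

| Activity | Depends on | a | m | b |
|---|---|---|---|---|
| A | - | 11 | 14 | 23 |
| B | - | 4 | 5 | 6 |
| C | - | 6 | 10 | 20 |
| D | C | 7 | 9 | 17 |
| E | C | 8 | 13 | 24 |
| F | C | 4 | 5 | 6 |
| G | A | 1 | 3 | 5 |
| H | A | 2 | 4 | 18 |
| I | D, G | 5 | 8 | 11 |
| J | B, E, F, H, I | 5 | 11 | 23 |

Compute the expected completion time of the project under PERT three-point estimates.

te_A = (11 + 4·14 + 23)/6 = 90/6 = 15
te_B = (4 + 4·5 + 6)/6 = 30/6 = 5
te_C = (6 + 4·10 + 20)/6 = 66/6 = 11
te_D = (7 + 4·9 + 17)/6 = 60/6 = 10
te_E = (8 + 4·13 + 24)/6 = 84/6 = 14
te_F = (4 + 4·5 + 6)/6 = 30/6 = 5
te_G = (1 + 4·3 + 5)/6 = 18/6 = 3
te_H = (2 + 4·4 + 18)/6 = 36/6 = 6
te_I = (5 + 4·8 + 11)/6 = 48/6 = 8
te_J = (5 + 4·11 + 23)/6 = 72/6 = 12

Forward pass:
ES_A = 0; EF_A = 15
ES_B = 0; EF_B = 5
ES_C = 0; EF_C = 11
ES_D = 11; EF_D = 11+10 = 21
ES_E = 11; EF_E = 11+14 = 25
ES_F = 11; EF_F = 11+5 = 16
ES_G = 15; EF_G = 15+3 = 18
ES_H = 15; EF_H = 15+6 = 21
ES_I = max(EF_D=21, EF_G=18) = 21; EF_I = 21+8 = 29
ES_J = max(EF_B=5, EF_E=25, EF_F=16, EF_H=21, EF_I=29) = 29; EF_J = 29+12 = 41
Expected project duration μ = 41 days. Critical path: C → D → I → J.

41 days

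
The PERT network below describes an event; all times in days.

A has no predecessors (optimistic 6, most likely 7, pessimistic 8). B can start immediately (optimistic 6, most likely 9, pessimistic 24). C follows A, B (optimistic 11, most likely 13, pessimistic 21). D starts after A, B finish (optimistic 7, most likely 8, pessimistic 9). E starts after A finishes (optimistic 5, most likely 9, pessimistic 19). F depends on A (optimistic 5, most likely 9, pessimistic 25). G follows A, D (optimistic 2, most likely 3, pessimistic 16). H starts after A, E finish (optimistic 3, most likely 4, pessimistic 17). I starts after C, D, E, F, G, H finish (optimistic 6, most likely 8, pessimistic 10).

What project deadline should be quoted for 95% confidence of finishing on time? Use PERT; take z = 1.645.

38.8 days

te_A = (6 + 4·7 + 8)/6 = 42/6 = 7; σ²_A = ((8−6)/6)² = 0.111
te_B = (6 + 4·9 + 24)/6 = 66/6 = 11; σ²_B = ((24−6)/6)² = 9.000
te_C = (11 + 4·13 + 21)/6 = 84/6 = 14; σ²_C = ((21−11)/6)² = 2.778
te_D = (7 + 4·8 + 9)/6 = 48/6 = 8; σ²_D = ((9−7)/6)² = 0.111
te_E = (5 + 4·9 + 19)/6 = 60/6 = 10; σ²_E = ((19−5)/6)² = 5.444
te_F = (5 + 4·9 + 25)/6 = 66/6 = 11; σ²_F = ((25−5)/6)² = 11.111
te_G = (2 + 4·3 + 16)/6 = 30/6 = 5; σ²_G = ((16−2)/6)² = 5.444
te_H = (3 + 4·4 + 17)/6 = 36/6 = 6; σ²_H = ((17−3)/6)² = 5.444
te_I = (6 + 4·8 + 10)/6 = 48/6 = 8; σ²_I = ((10−6)/6)² = 0.444

Forward pass:
ES_A = 0; EF_A = 7
ES_B = 0; EF_B = 11
ES_C = max(EF_A=7, EF_B=11) = 11; EF_C = 11+14 = 25
ES_D = max(EF_A=7, EF_B=11) = 11; EF_D = 11+8 = 19
ES_E = 7; EF_E = 7+10 = 17
ES_F = 7; EF_F = 7+11 = 18
ES_G = max(EF_A=7, EF_D=19) = 19; EF_G = 19+5 = 24
ES_H = max(EF_A=7, EF_E=17) = 17; EF_H = 17+6 = 23
ES_I = max(EF_C=25, EF_D=19, EF_E=17, EF_F=18, EF_G=24, EF_H=23) = 25; EF_I = 25+8 = 33
Expected project duration μ = 33 days. Critical path: B → C → I.

Variance along critical path = 9.000 + 2.778 + 0.444 = 12.222; σ = 3.496 days.
D = μ + z·σ = 33 + 1.645·3.496 = 38.8 days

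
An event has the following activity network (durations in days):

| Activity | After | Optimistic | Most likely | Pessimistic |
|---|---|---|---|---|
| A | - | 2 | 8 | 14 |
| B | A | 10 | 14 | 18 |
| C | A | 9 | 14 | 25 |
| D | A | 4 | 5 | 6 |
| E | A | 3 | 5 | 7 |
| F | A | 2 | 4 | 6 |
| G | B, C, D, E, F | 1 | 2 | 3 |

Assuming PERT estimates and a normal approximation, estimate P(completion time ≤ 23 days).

0.275

te_A = (2 + 4·8 + 14)/6 = 48/6 = 8; σ²_A = ((14−2)/6)² = 4.000
te_B = (10 + 4·14 + 18)/6 = 84/6 = 14; σ²_B = ((18−10)/6)² = 1.778
te_C = (9 + 4·14 + 25)/6 = 90/6 = 15; σ²_C = ((25−9)/6)² = 7.111
te_D = (4 + 4·5 + 6)/6 = 30/6 = 5; σ²_D = ((6−4)/6)² = 0.111
te_E = (3 + 4·5 + 7)/6 = 30/6 = 5; σ²_E = ((7−3)/6)² = 0.444
te_F = (2 + 4·4 + 6)/6 = 24/6 = 4; σ²_F = ((6−2)/6)² = 0.444
te_G = (1 + 4·2 + 3)/6 = 12/6 = 2; σ²_G = ((3−1)/6)² = 0.111

Forward pass:
ES_A = 0; EF_A = 8
ES_B = 8; EF_B = 8+14 = 22
ES_C = 8; EF_C = 8+15 = 23
ES_D = 8; EF_D = 8+5 = 13
ES_E = 8; EF_E = 8+5 = 13
ES_F = 8; EF_F = 8+4 = 12
ES_G = max(EF_B=22, EF_C=23, EF_D=13, EF_E=13, EF_F=12) = 23; EF_G = 23+2 = 25
Expected project duration μ = 25 days. Critical path: A → C → G.

Variance along critical path = 4.000 + 7.111 + 0.111 = 11.222; σ = √11.222 = 3.350 days.
Z = (23 − 25) / 3.350 = -0.597
P(T ≤ 23) = Φ(-0.597) ≈ 0.275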